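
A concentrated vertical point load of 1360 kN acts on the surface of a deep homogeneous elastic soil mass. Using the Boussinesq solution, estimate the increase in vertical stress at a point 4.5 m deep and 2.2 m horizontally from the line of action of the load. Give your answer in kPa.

Boussinesq vertical stress below a point load on an elastic half-space:
Δσ_z = 3P/(2πz²) · [1 + (r/z)²]^(−5/2)
r/z = 2.2/4.5 = 0.48889; [1+(r/z)²]^(−5/2) = 0.58521.
Δσ_z = 3×1360/(2π×4.5²) × 0.58521 = 32.067 × 0.58521 = 18.77 kPa

Δσ_z ≈ 18.8 kPa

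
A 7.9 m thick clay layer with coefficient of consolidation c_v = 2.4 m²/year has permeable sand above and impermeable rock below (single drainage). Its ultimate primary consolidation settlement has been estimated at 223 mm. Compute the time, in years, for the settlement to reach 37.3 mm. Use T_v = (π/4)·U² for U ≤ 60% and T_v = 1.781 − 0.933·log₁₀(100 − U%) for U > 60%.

Drainage path length: H_d = H = 7.9 m (single drainage).
U = S(t)/S_ult = 37.3/223 = 0.1673.
U ≤ 60%: T_v = (π/4)·U² = (π/4)×0.16726² = 0.021973.
t = T_v·H_d²/c_v = 0.021973×7.9²/2.4 = 0.5714 years.

t ≈ 0.571 years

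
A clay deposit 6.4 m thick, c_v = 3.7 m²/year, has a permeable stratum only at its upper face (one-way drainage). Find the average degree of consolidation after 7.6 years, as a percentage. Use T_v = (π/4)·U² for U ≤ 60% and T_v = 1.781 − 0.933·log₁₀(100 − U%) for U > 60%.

Drainage path length: H_d = H = 6.4 m (single drainage).
T_v = c_v·t/H_d² = 3.7×7.6/6.4² = 0.68652.
T_v = 0.68652 corresponds to the U > 60% branch:
U = 1 − 10^((1.781 − T_v)/0.933)/100 = 0.851

U ≈ 85.1 %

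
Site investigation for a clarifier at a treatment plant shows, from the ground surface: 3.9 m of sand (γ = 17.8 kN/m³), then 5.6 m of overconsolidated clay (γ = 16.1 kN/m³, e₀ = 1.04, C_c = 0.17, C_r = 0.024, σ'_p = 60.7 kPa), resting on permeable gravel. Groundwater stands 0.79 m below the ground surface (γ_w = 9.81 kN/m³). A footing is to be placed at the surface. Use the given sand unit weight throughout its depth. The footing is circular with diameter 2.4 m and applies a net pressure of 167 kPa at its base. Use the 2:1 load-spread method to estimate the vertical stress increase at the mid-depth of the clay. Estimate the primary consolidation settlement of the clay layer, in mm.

Mid-depth of clay below the ground surface: z = 3.9 + 5.6/2 = 6.7 m.
Total vertical stress at mid-clay: σ_v = 17.8×3.9 + 16.1×2.8 = 114.5 kPa.
Pore pressure: u = 9.81×(6.7 − 0.79) = 57.977 kPa.
Initial effective stress: σ'_0 = σ_v − u = 114.5 − 57.977 = 56.523 kPa.
Stress increase at mid-clay by the 2:1 spreading method:
Δσ ≈ qD²/(D+z)² = 167×2.4²/(2.4+6.7)² = 11.616 kPa
Final effective stress: σ'_f = 56.523 + 11.616 = 68.139 kPa.
σ'_f = 68.139 > σ'_p = 60.7 kPa, so the stress path crosses the preconsolidation pressure — recompression up to σ'_p, then virgin compression beyond:
S_c = H/(1+e₀)·[C_r·log₁₀(σ'_p/σ'_0) + C_c·log₁₀(σ'_f/σ'_p)]
    = 5.6/2.04 × [0.024×log₁₀(60.7/56.523) + 0.17×log₁₀(68.139/60.7)]
    = 2.7451 × [0.00074312 + 0.0085352] = 0.02547 m

S_c ≈ 25.5 mm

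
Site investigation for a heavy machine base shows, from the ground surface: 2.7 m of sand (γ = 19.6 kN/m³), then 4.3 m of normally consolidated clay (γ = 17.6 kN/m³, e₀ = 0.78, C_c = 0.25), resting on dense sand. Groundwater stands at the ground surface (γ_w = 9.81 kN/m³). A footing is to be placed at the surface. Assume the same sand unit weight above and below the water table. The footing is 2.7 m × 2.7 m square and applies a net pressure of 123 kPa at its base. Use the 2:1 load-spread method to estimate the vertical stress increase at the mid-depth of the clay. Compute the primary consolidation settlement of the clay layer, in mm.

Mid-depth of clay below the ground surface: z = 2.7 + 4.3/2 = 4.85 m.
Total vertical stress at mid-clay: σ_v = 19.6×2.7 + 17.6×2.15 = 90.76 kPa.
Pore pressure: u = 9.81×(4.85 − 0) = 47.578 kPa.
Initial effective stress: σ'_0 = σ_v − u = 90.76 − 47.578 = 43.182 kPa.
Stress increase at mid-clay by the 2:1 spreading method:
Δσ = qBL/((B+z)(L+z)) = 123×2.7×2.7/((2.7+4.85)(2.7+4.85)) = 15.73 kPa
Final effective stress: σ'_f = σ'_0 + Δσ = 43.182 + 15.73 = 58.912 kPa.
Normally consolidated clay, so the full stress increment lies on the virgin compression line:
S_c = C_c·H/(1+e₀)·log₁₀(σ'_f/σ'_0) = 0.25×4.3/(1+0.78)×log₁₀(58.912/43.182)
    = 0.60393 × 0.1349 = 0.08147 m

S_c ≈ 81.5 mm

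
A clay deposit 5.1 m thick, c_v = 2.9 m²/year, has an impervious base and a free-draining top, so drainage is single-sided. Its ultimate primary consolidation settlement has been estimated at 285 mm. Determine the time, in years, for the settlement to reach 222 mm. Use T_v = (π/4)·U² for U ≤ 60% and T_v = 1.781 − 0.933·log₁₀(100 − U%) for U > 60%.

t ≈ 4.72 years

Drainage path length: H_d = H = 5.1 m (single drainage).
U = S(t)/S_ult = 222/285 = 0.7789.
U > 60%: T_v = 1.781 − 0.933·log₁₀(100 − 77.895) = 0.52659.
t = T_v·H_d²/c_v = 0.52659×5.1²/2.9 = 4.723 years.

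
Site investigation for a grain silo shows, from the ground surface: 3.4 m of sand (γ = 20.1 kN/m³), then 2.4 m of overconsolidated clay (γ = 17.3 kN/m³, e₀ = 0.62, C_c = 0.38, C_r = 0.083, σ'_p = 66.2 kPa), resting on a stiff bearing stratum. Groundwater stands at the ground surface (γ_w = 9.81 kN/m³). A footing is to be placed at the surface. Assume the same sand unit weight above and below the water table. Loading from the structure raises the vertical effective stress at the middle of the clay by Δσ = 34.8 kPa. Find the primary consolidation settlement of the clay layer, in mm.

S_c ≈ 64.4 mm

Mid-depth of clay below the ground surface: z = 3.4 + 2.4/2 = 4.6 m.
Total vertical stress at mid-clay: σ_v = 20.1×3.4 + 17.3×1.2 = 89.1 kPa.
Pore pressure: u = 9.81×(4.6 − 0) = 45.126 kPa.
Initial effective stress: σ'_0 = σ_v − u = 89.1 − 45.126 = 43.974 kPa.
Final effective stress: σ'_f = 43.974 + 34.8 = 78.774 kPa.
σ'_f = 78.774 > σ'_p = 66.2 kPa, so the stress path crosses the preconsolidation pressure — recompression up to σ'_p, then virgin compression beyond:
S_c = H/(1+e₀)·[C_r·log₁₀(σ'_p/σ'_0) + C_c·log₁₀(σ'_f/σ'_p)]
    = 2.4/1.62 × [0.083×log₁₀(66.2/43.974) + 0.38×log₁₀(78.774/66.2)]
    = 1.4815 × [0.014746 + 0.028699] = 0.06436 m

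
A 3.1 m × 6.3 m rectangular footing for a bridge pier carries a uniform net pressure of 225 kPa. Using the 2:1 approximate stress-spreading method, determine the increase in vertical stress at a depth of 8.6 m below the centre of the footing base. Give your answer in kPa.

Δσ_z ≈ 25.2 kPa

By the 2:1 method the load spreads at 1 horizontal : 2 vertical, so at depth z the loaded area has grown by z in each plan dimension:
Δσ = qBL/((B+z)(L+z)) = 225×3.1×6.3/((3.1+8.6)(6.3+8.6)) = 25.207 kPa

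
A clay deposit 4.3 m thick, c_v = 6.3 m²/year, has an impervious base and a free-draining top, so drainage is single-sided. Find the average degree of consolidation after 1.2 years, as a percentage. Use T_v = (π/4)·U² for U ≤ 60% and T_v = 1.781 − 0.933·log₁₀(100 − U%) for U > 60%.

U ≈ 70.4 %

Drainage path length: H_d = H = 4.3 m (single drainage).
T_v = c_v·t/H_d² = 6.3×1.2/4.3² = 0.40887.
T_v = 0.40887 corresponds to the U > 60% branch:
U = 1 − 10^((1.781 − T_v)/0.933)/100 = 0.7044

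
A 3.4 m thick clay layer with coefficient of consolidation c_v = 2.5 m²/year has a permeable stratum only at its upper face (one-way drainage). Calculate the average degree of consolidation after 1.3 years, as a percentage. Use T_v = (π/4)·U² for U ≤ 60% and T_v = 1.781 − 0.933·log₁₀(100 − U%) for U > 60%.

Drainage path length: H_d = H = 3.4 m (single drainage).
T_v = c_v·t/H_d² = 2.5×1.3/3.4² = 0.28114.
T_v = 0.28114 corresponds to the U ≤ 60% branch:
U = √(4T_v/π) = 0.5983

U ≈ 59.8 %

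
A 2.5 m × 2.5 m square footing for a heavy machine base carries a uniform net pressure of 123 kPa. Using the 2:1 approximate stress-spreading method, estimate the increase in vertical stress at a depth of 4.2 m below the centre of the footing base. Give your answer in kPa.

Δσ_z ≈ 17.1 kPa

By the 2:1 method the load spreads at 1 horizontal : 2 vertical, so at depth z the loaded area has grown by z in each plan dimension:
Δσ = qBL/((B+z)(L+z)) = 123×2.5×2.5/((2.5+4.2)(2.5+4.2)) = 17.125 kPa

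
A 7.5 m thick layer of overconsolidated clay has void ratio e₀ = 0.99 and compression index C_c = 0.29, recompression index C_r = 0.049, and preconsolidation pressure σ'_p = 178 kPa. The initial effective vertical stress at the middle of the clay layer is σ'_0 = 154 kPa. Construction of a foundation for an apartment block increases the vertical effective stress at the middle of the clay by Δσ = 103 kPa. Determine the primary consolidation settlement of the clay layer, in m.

S_c ≈ 0.186 m

Final effective stress: σ'_f = 154 + 103 = 257 kPa.
σ'_f = 257 > σ'_p = 178 kPa, so the stress path crosses the preconsolidation pressure — recompression up to σ'_p, then virgin compression beyond:
S_c = H/(1+e₀)·[C_r·log₁₀(σ'_p/σ'_0) + C_c·log₁₀(σ'_f/σ'_p)]
    = 7.5/1.99 × [0.049×log₁₀(178/154) + 0.29×log₁₀(257/178)]
    = 3.7688 × [0.0030821 + 0.046259] = 0.186 m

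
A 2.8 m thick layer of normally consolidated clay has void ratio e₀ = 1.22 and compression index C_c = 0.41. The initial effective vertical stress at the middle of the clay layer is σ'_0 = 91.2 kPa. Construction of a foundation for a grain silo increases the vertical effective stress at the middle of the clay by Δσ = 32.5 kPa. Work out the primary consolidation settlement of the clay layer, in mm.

Final effective stress: σ'_f = σ'_0 + Δσ = 91.2 + 32.5 = 123.7 kPa.
Normally consolidated clay, so the full stress increment lies on the virgin compression line:
S_c = C_c·H/(1+e₀)·log₁₀(σ'_f/σ'_0) = 0.41×2.8/(1+1.22)×log₁₀(123.7/91.2)
    = 0.51712 × 0.13237 = 0.06845 m

S_c ≈ 68.5 mm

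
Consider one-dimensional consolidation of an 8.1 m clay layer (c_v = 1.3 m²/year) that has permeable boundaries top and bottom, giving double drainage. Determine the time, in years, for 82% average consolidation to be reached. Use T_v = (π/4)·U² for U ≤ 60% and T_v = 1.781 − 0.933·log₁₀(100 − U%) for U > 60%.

t ≈ 7.69 years

Drainage path length: H_d = H/2 = 4.05 m (double drainage).
U > 60%: T_v = 1.781 − 0.933·log₁₀(100 − 82) = 0.60983.
t = T_v·H_d²/c_v = 0.60983×4.05²/1.3 = 7.694 years.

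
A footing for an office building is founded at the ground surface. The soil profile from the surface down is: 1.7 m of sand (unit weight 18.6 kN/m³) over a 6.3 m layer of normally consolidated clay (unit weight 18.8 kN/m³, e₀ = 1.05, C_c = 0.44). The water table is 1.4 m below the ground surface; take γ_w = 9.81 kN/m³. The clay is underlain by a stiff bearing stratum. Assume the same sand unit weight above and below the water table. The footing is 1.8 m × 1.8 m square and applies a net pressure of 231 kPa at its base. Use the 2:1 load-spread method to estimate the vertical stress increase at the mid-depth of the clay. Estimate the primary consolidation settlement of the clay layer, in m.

S_c ≈ 0.153 m

Mid-depth of clay below the ground surface: z = 1.7 + 6.3/2 = 4.85 m.
Total vertical stress at mid-clay: σ_v = 18.6×1.7 + 18.8×3.15 = 90.84 kPa.
Pore pressure: u = 9.81×(4.85 − 1.4) = 33.845 kPa.
Initial effective stress: σ'_0 = σ_v − u = 90.84 − 33.845 = 56.995 kPa.
Stress increase at mid-clay by the 2:1 spreading method:
Δσ = qBL/((B+z)(L+z)) = 231×1.8×1.8/((1.8+4.85)(1.8+4.85)) = 16.924 kPa
Final effective stress: σ'_f = σ'_0 + Δσ = 56.995 + 16.924 = 73.919 kPa.
Normally consolidated clay, so the full stress increment lies on the virgin compression line:
S_c = C_c·H/(1+e₀)·log₁₀(σ'_f/σ'_0) = 0.44×6.3/(1+1.05)×log₁₀(73.919/56.995)
    = 1.3522 × 0.11292 = 0.1527 m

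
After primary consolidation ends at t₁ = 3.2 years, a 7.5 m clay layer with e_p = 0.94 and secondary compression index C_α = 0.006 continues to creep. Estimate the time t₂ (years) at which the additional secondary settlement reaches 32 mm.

S_s = C_α·H/(1+e_p)·log₁₀(t₂/t₁) ⇒ log₁₀(t₂/t₁) = S_s·(1+e_p)/(C_α·H).
log₁₀(t₂/t₁) = 0.032 × (1+0.94) / (0.006×7.5) = 1.38
t₂ = t₁ × 10^1.38 = 3.2 × 23.96 = 76.68 years

t₂ ≈ 76.7 years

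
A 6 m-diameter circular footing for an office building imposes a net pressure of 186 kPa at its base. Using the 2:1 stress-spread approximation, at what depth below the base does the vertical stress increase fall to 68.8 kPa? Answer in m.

z ≈ 3.87 m

2:1 spreading — at depth z the loaded area has grown by z in each plan dimension:
qD²/(D+z)² = Δσ_z ⇒ z = D(√(q/Δσ_z) − 1) = 6×(√(186/68.8) − 1) = 3.865 m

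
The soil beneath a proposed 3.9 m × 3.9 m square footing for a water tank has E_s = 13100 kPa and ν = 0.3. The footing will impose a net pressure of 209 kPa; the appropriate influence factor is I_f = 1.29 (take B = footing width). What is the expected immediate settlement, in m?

S_e ≈ 0.073 m

Immediate (elastic) settlement: S_e = q·B·(1−ν²)/E_s · I_f.
S_e = 209 × 3.9 × (1 − 0.3²) / 13100 × 1.29
    = 209 × 3.9 × 0.91 / 13100 × 1.29
    = 0.07304 m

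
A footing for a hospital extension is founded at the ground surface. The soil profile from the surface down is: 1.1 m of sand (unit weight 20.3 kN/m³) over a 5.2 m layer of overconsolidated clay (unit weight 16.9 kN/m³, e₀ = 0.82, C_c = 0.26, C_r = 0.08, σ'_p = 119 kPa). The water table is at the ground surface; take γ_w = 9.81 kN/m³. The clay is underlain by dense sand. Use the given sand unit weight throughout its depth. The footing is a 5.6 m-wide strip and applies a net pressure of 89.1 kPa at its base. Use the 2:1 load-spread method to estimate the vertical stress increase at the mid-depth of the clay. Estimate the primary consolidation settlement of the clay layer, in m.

Mid-depth of clay below the ground surface: z = 1.1 + 5.2/2 = 3.7 m.
Total vertical stress at mid-clay: σ_v = 20.3×1.1 + 16.9×2.6 = 66.27 kPa.
Pore pressure: u = 9.81×(3.7 − 0) = 36.297 kPa.
Initial effective stress: σ'_0 = σ_v − u = 66.27 − 36.297 = 29.973 kPa.
Stress increase at mid-clay by the 2:1 spreading method:
Δσ = qB/(B+z) = 89.1×5.6/(5.6+3.7) = 53.652 kPa
Final effective stress: σ'_f = 29.973 + 53.652 = 83.625 kPa.
σ'_f = 83.625 ≤ σ'_p = 119 kPa, so the clay remains overconsolidated and only the recompression index applies:
S_c = C_r·H/(1+e₀)·log₁₀(σ'_f/σ'_0) = 0.08×5.2/1.82×log₁₀(83.625/29.973)
    = 0.22857 × 0.44561 = 0.1019 m

S_c ≈ 0.102 m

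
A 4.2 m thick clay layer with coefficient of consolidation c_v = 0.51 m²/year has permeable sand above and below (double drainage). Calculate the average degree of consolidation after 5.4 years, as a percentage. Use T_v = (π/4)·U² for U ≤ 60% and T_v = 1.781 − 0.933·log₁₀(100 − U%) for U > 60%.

Drainage path length: H_d = H/2 = 2.1 m (double drainage).
T_v = c_v·t/H_d² = 0.51×5.4/2.1² = 0.62449.
T_v = 0.62449 corresponds to the U > 60% branch:
U = 1 − 10^((1.781 − T_v)/0.933)/100 = 0.8264

U ≈ 82.6 %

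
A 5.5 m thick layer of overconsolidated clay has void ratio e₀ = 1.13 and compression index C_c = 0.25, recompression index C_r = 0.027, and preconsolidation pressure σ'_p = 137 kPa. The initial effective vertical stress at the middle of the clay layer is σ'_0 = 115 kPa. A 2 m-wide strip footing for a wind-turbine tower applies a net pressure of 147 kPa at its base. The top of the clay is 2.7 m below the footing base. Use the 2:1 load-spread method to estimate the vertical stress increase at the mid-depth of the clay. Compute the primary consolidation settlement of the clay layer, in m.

S_c ≈ 0.0389 m

Mid-depth of clay below the footing base: z = 2.7 + 5.5/2 = 5.45 m.
Stress increase at mid-clay by the 2:1 spreading method:
Δσ = qB/(B+z) = 147×2/(2+5.45) = 39.463 kPa
Final effective stress: σ'_f = 115 + 39.463 = 154.46 kPa.
σ'_f = 154.46 > σ'_p = 137 kPa, so the stress path crosses the preconsolidation pressure — recompression up to σ'_p, then virgin compression beyond:
S_c = H/(1+e₀)·[C_r·log₁₀(σ'_p/σ'_0) + C_c·log₁₀(σ'_f/σ'_p)]
    = 5.5/2.13 × [0.027×log₁₀(137/115) + 0.25×log₁₀(154.46/137)]
    = 2.5822 × [0.0020526 + 0.013024] = 0.03893 m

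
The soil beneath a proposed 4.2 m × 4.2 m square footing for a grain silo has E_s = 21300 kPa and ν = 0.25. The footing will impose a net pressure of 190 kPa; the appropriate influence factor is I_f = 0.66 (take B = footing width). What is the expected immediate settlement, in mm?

Immediate (elastic) settlement: S_e = q·B·(1−ν²)/E_s · I_f.
S_e = 190 × 4.2 × (1 − 0.25²) / 21300 × 0.66
    = 190 × 4.2 × 0.9375 / 21300 × 0.66
    = 0.02318 m = 23.18 mm

S_e ≈ 23.2 mm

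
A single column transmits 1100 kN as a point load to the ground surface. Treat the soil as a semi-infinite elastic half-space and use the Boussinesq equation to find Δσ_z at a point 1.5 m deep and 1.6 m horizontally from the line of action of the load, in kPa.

Δσ_z ≈ 34.9 kPa

Boussinesq vertical stress below a point load on an elastic half-space:
Δσ_z = 3P/(2πz²) · [1 + (r/z)²]^(−5/2)
r/z = 1.6/1.5 = 1.0667; [1+(r/z)²]^(−5/2) = 0.14966.
Δσ_z = 3×1100/(2π×1.5²) × 0.14966 = 233.43 × 0.14966 = 34.94 kPa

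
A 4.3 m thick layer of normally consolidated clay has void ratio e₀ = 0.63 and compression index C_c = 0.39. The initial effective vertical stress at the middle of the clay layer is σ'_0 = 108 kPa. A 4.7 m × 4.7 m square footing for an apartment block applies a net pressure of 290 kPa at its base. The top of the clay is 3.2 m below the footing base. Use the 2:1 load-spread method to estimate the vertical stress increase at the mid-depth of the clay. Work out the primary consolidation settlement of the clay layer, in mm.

Mid-depth of clay below the footing base: z = 3.2 + 4.3/2 = 5.35 m.
Stress increase at mid-clay by the 2:1 spreading method:
Δσ = qBL/((B+z)(L+z)) = 290×4.7×4.7/((4.7+5.35)(4.7+5.35)) = 63.425 kPa
Final effective stress: σ'_f = σ'_0 + Δσ = 108 + 63.425 = 171.43 kPa.
Normally consolidated clay, so the full stress increment lies on the virgin compression line:
S_c = C_c·H/(1+e₀)·log₁₀(σ'_f/σ'_0) = 0.39×4.3/(1+0.63)×log₁₀(171.43/108)
    = 1.0288 × 0.20066 = 0.2064 m

S_c ≈ 206 mm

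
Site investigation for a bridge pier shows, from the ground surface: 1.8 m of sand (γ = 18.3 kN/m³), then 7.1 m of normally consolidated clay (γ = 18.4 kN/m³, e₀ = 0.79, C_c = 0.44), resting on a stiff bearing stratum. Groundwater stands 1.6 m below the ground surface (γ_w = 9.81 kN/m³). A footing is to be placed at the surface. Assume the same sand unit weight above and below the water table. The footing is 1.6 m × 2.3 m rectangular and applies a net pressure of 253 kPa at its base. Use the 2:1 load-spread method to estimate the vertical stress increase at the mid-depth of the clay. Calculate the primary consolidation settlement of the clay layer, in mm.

Mid-depth of clay below the ground surface: z = 1.8 + 7.1/2 = 5.35 m.
Total vertical stress at mid-clay: σ_v = 18.3×1.8 + 18.4×3.55 = 98.26 kPa.
Pore pressure: u = 9.81×(5.35 − 1.6) = 36.788 kPa.
Initial effective stress: σ'_0 = σ_v − u = 98.26 − 36.788 = 61.472 kPa.
Stress increase at mid-clay by the 2:1 spreading method:
Δσ = qBL/((B+z)(L+z)) = 253×1.6×2.3/((1.6+5.35)(2.3+5.35)) = 17.511 kPa
Final effective stress: σ'_f = σ'_0 + Δσ = 61.472 + 17.511 = 78.983 kPa.
Normally consolidated clay, so the full stress increment lies on the virgin compression line:
S_c = C_c·H/(1+e₀)·log₁₀(σ'_f/σ'_0) = 0.44×7.1/(1+0.79)×log₁₀(78.983/61.472)
    = 1.7453 × 0.10886 = 0.19 m

S_c ≈ 190 mm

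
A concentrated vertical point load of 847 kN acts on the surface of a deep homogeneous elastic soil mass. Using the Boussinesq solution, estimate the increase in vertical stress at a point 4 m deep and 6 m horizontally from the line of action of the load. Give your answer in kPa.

Δσ_z ≈ 1.33 kPa

Boussinesq vertical stress below a point load on an elastic half-space:
Δσ_z = 3P/(2πz²) · [1 + (r/z)²]^(−5/2)
r/z = 6/4 = 1.5; [1+(r/z)²]^(−5/2) = 0.052516.
Δσ_z = 3×847/(2π×4²) × 0.052516 = 25.276 × 0.052516 = 1.327 kPa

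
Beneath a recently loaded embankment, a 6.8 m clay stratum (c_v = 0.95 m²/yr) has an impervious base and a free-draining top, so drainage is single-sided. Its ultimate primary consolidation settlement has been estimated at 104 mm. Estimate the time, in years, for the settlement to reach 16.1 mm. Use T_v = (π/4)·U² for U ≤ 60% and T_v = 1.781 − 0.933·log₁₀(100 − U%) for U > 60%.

t ≈ 0.916 years

Drainage path length: H_d = H = 6.8 m (single drainage).
U = S(t)/S_ult = 16.1/104 = 0.1548.
U ≤ 60%: T_v = (π/4)·U² = (π/4)×0.15481² = 0.018822.
t = T_v·H_d²/c_v = 0.018822×6.8²/0.95 = 0.9161 years.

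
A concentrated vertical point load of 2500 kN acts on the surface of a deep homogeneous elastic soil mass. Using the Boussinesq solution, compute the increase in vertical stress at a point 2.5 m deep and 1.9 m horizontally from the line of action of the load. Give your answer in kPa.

Boussinesq vertical stress below a point load on an elastic half-space:
Δσ_z = 3P/(2πz²) · [1 + (r/z)²]^(−5/2)
r/z = 1.9/2.5 = 0.76; [1+(r/z)²]^(−5/2) = 0.3199.
Δσ_z = 3×2500/(2π×2.5²) × 0.3199 = 190.99 × 0.3199 = 61.1 kPa

Δσ_z ≈ 61.1 kPa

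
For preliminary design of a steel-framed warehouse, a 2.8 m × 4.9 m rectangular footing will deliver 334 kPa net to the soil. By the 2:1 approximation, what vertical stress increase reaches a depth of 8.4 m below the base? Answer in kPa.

By the 2:1 method the load spreads at 1 horizontal : 2 vertical, so at depth z the loaded area has grown by z in each plan dimension:
Δσ = qBL/((B+z)(L+z)) = 334×2.8×4.9/((2.8+8.4)(4.9+8.4)) = 30.763 kPa

Δσ_z ≈ 30.8 kPa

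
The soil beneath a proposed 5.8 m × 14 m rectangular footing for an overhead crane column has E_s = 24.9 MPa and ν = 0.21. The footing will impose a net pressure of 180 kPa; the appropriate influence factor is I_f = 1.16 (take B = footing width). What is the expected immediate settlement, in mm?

S_e ≈ 46.5 mm

Immediate (elastic) settlement: S_e = q·B·(1−ν²)/E_s · I_f.
E_s = 24.9 MPa = 24900 kPa.
S_e = 180 × 5.8 × (1 − 0.21²) / 24900 × 1.16
    = 180 × 5.8 × 0.9559 / 24900 × 1.16
    = 0.04649 m = 46.49 mm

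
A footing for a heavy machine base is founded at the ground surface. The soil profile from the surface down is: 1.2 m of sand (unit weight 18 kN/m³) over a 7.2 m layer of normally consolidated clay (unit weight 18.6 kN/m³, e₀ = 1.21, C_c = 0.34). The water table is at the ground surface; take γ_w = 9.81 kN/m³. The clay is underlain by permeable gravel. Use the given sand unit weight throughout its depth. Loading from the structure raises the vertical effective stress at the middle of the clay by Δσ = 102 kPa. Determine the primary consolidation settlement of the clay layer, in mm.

S_c ≈ 597 mm

Mid-depth of clay below the ground surface: z = 1.2 + 7.2/2 = 4.8 m.
Total vertical stress at mid-clay: σ_v = 18×1.2 + 18.6×3.6 = 88.56 kPa.
Pore pressure: u = 9.81×(4.8 − 0) = 47.088 kPa.
Initial effective stress: σ'_0 = σ_v − u = 88.56 − 47.088 = 41.472 kPa.
Final effective stress: σ'_f = σ'_0 + Δσ = 41.472 + 102 = 143.47 kPa.
Normally consolidated clay, so the full stress increment lies on the virgin compression line:
S_c = C_c·H/(1+e₀)·log₁₀(σ'_f/σ'_0) = 0.34×7.2/(1+1.21)×log₁₀(143.47/41.472)
    = 1.1077 × 0.53901 = 0.5971 m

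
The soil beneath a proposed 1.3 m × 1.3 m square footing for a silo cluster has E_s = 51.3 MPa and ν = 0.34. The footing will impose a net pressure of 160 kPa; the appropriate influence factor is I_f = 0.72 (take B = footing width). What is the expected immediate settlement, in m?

Immediate (elastic) settlement: S_e = q·B·(1−ν²)/E_s · I_f.
E_s = 51.3 MPa = 51300 kPa.
S_e = 160 × 1.3 × (1 − 0.34²) / 51300 × 0.72
    = 160 × 1.3 × 0.8844 / 51300 × 0.72
    = 0.002582 m

S_e ≈ 0.00258 m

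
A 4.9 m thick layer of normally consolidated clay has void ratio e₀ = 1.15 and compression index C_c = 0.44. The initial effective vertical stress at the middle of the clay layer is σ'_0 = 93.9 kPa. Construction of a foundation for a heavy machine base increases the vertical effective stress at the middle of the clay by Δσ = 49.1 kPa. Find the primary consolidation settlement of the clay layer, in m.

Final effective stress: σ'_f = σ'_0 + Δσ = 93.9 + 49.1 = 143 kPa.
Normally consolidated clay, so the full stress increment lies on the virgin compression line:
S_c = C_c·H/(1+e₀)·log₁₀(σ'_f/σ'_0) = 0.44×4.9/(1+1.15)×log₁₀(143/93.9)
    = 1.0028 × 0.18267 = 0.1832 m

S_c ≈ 0.183 m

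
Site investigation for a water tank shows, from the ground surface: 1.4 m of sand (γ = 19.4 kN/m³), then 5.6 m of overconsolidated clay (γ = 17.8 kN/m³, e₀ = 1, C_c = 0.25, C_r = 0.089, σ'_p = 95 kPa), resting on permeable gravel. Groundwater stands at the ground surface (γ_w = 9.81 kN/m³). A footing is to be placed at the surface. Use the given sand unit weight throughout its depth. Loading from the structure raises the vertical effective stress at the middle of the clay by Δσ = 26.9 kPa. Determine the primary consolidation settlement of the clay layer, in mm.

Mid-depth of clay below the ground surface: z = 1.4 + 5.6/2 = 4.2 m.
Total vertical stress at mid-clay: σ_v = 19.4×1.4 + 17.8×2.8 = 77 kPa.
Pore pressure: u = 9.81×(4.2 − 0) = 41.202 kPa.
Initial effective stress: σ'_0 = σ_v − u = 77 − 41.202 = 35.798 kPa.
Final effective stress: σ'_f = 35.798 + 26.9 = 62.698 kPa.
σ'_f = 62.698 ≤ σ'_p = 95 kPa, so the clay remains overconsolidated and only the recompression index applies:
S_c = C_r·H/(1+e₀)·log₁₀(σ'_f/σ'_0) = 0.089×5.6/2×log₁₀(62.698/35.798)
    = 0.2492 × 0.24339 = 0.06065 m

S_c ≈ 60.7 mm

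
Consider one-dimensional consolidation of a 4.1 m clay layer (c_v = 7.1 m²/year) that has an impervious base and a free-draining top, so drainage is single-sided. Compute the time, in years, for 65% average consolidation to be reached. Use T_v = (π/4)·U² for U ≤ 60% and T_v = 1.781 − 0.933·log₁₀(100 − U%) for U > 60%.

Drainage path length: H_d = H = 4.1 m (single drainage).
U > 60%: T_v = 1.781 − 0.933·log₁₀(100 − 65) = 0.34038.
t = T_v·H_d²/c_v = 0.34038×4.1²/7.1 = 0.8059 years.

t ≈ 0.806 years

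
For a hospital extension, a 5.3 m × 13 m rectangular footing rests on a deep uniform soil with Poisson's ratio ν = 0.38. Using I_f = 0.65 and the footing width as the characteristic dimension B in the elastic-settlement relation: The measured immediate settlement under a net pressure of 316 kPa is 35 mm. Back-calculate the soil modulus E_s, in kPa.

S_e = q·B·(1−ν²)/E_s · I_f  ⇒  E_s = q·B·(1−ν²)·I_f / S_e.
E_s = 316 × 5.3 × 0.8556 × 0.65 / 0.035 = 26610 kPa

E_s ≈ 26600 kPa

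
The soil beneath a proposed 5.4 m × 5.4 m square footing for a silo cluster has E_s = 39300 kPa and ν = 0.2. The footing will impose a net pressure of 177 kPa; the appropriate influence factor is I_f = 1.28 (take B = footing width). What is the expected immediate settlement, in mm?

Immediate (elastic) settlement: S_e = q·B·(1−ν²)/E_s · I_f.
S_e = 177 × 5.4 × (1 − 0.2²) / 39300 × 1.28
    = 177 × 5.4 × 0.96 / 39300 × 1.28
    = 0.02989 m = 29.89 mm

S_e ≈ 29.9 mm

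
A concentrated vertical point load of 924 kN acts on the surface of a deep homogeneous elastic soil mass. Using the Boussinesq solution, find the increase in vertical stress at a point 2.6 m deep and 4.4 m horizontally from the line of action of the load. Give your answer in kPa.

Δσ_z ≈ 2.22 kPa

Boussinesq vertical stress below a point load on an elastic half-space:
Δσ_z = 3P/(2πz²) · [1 + (r/z)²]^(−5/2)
r/z = 4.4/2.6 = 1.6923; [1+(r/z)²]^(−5/2) = 0.034075.
Δσ_z = 3×924/(2π×2.6²) × 0.034075 = 65.263 × 0.034075 = 2.224 kPa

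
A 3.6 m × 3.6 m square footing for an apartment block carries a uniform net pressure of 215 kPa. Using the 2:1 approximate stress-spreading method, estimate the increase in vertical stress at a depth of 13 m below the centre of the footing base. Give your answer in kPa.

By the 2:1 method the load spreads at 1 horizontal : 2 vertical, so at depth z the loaded area has grown by z in each plan dimension:
Δσ = qBL/((B+z)(L+z)) = 215×3.6×3.6/((3.6+13)(3.6+13)) = 10.112 kPa

Δσ_z ≈ 10.1 kPa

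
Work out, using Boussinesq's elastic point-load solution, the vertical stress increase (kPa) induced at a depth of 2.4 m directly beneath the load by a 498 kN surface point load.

Boussinesq vertical stress below a point load on an elastic half-space:
Δσ_z = 3P/(2πz²) · [1 + (r/z)²]^(−5/2)
r/z = 0/2.4 = 0; [1+(r/z)²]^(−5/2) = 1.
Δσ_z = 3×498/(2π×2.4²) × 1 = 41.281 × 1 = 41.28 kPa

Δσ_z ≈ 41.3 kPa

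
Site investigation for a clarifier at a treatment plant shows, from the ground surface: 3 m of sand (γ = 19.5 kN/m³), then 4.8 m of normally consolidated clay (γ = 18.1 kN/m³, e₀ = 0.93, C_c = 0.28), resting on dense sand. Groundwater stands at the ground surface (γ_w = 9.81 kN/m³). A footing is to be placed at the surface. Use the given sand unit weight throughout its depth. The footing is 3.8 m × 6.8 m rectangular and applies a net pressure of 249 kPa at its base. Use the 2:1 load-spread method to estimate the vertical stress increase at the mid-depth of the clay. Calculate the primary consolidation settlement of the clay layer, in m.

Mid-depth of clay below the ground surface: z = 3 + 4.8/2 = 5.4 m.
Total vertical stress at mid-clay: σ_v = 19.5×3 + 18.1×2.4 = 101.94 kPa.
Pore pressure: u = 9.81×(5.4 − 0) = 52.974 kPa.
Initial effective stress: σ'_0 = σ_v − u = 101.94 − 52.974 = 48.966 kPa.
Stress increase at mid-clay by the 2:1 spreading method:
Δσ = qBL/((B+z)(L+z)) = 249×3.8×6.8/((3.8+5.4)(6.8+5.4)) = 57.325 kPa
Final effective stress: σ'_f = σ'_0 + Δσ = 48.966 + 57.325 = 106.29 kPa.
Normally consolidated clay, so the full stress increment lies on the virgin compression line:
S_c = C_c·H/(1+e₀)·log₁₀(σ'_f/σ'_0) = 0.28×4.8/(1+0.93)×log₁₀(106.29/48.966)
    = 0.69637 × 0.3366 = 0.2344 m

S_c ≈ 0.234 m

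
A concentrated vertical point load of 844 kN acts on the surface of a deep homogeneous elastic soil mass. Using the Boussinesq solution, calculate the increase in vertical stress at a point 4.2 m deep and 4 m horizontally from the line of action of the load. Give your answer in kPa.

Boussinesq vertical stress below a point load on an elastic half-space:
Δσ_z = 3P/(2πz²) · [1 + (r/z)²]^(−5/2)
r/z = 4/4.2 = 0.95238; [1+(r/z)²]^(−5/2) = 0.19912.
Δσ_z = 3×844/(2π×4.2²) × 0.19912 = 22.845 × 0.19912 = 4.549 kPa

Δσ_z ≈ 4.55 kPa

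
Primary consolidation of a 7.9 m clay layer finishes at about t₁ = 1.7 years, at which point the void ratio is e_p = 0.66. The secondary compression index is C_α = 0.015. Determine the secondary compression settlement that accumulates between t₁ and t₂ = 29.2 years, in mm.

Secondary compression: S_s = C_α·H/(1+e_p)·log₁₀(t₂/t₁)
S_s = 0.015×7.9/(1+0.66)×log₁₀(29.2/1.7)
    = 0.07139 × 1.235 = 0.08816 m

S_s ≈ 88.2 mm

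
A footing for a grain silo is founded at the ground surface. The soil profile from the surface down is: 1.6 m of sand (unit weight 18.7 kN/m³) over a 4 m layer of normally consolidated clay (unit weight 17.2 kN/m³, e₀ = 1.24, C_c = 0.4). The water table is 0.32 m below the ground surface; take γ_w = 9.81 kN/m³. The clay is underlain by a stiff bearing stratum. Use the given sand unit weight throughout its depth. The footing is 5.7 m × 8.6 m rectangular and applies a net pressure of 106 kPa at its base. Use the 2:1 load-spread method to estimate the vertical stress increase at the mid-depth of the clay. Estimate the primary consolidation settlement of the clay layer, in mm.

Mid-depth of clay below the ground surface: z = 1.6 + 4/2 = 3.6 m.
Total vertical stress at mid-clay: σ_v = 18.7×1.6 + 17.2×2 = 64.32 kPa.
Pore pressure: u = 9.81×(3.6 − 0.32) = 32.177 kPa.
Initial effective stress: σ'_0 = σ_v − u = 64.32 − 32.177 = 32.143 kPa.
Stress increase at mid-clay by the 2:1 spreading method:
Δσ = qBL/((B+z)(L+z)) = 106×5.7×8.6/((5.7+3.6)(8.6+3.6)) = 45.797 kPa
Final effective stress: σ'_f = σ'_0 + Δσ = 32.143 + 45.797 = 77.94 kPa.
Normally consolidated clay, so the full stress increment lies on the virgin compression line:
S_c = C_c·H/(1+e₀)·log₁₀(σ'_f/σ'_0) = 0.4×4/(1+1.24)×log₁₀(77.94/32.143)
    = 0.71429 × 0.38467 = 0.2748 m

S_c ≈ 275 mm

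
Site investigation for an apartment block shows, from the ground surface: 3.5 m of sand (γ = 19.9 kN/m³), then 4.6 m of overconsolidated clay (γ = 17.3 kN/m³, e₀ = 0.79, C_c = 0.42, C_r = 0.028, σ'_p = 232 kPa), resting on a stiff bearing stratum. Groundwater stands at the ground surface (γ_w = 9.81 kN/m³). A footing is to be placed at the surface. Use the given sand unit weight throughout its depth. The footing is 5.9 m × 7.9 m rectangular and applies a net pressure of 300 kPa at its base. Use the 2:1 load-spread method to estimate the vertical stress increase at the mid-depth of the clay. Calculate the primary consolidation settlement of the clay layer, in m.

Mid-depth of clay below the ground surface: z = 3.5 + 4.6/2 = 5.8 m.
Total vertical stress at mid-clay: σ_v = 19.9×3.5 + 17.3×2.3 = 109.44 kPa.
Pore pressure: u = 9.81×(5.8 − 0) = 56.898 kPa.
Initial effective stress: σ'_0 = σ_v − u = 109.44 − 56.898 = 52.542 kPa.
Stress increase at mid-clay by the 2:1 spreading method:
Δσ = qBL/((B+z)(L+z)) = 300×5.9×7.9/((5.9+5.8)(7.9+5.8)) = 87.236 kPa
Final effective stress: σ'_f = 52.542 + 87.236 = 139.78 kPa.
σ'_f = 139.78 ≤ σ'_p = 232 kPa, so the clay remains overconsolidated and only the recompression index applies:
S_c = C_r·H/(1+e₀)·log₁₀(σ'_f/σ'_0) = 0.028×4.6/1.79×log₁₀(139.78/52.542)
    = 0.071954 × 0.42494 = 0.03058 m

S_c ≈ 0.0306 m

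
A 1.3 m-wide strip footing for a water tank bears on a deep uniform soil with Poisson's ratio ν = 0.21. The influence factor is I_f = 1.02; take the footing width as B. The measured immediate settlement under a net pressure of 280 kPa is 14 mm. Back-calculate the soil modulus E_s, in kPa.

S_e = q·B·(1−ν²)/E_s · I_f  ⇒  E_s = q·B·(1−ν²)·I_f / S_e.
E_s = 280 × 1.3 × 0.9559 × 1.02 / 0.014 = 25350 kPa

E_s ≈ 25400 kPa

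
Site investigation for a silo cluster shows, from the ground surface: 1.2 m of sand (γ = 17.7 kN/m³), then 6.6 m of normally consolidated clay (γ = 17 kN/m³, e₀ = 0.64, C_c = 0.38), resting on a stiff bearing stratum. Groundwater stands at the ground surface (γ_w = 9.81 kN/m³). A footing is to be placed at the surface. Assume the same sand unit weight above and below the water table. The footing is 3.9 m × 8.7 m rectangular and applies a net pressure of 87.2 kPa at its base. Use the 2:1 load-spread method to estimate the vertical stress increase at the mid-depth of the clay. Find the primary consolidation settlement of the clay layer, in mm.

S_c ≈ 392 mm

Mid-depth of clay below the ground surface: z = 1.2 + 6.6/2 = 4.5 m.
Total vertical stress at mid-clay: σ_v = 17.7×1.2 + 17×3.3 = 77.34 kPa.
Pore pressure: u = 9.81×(4.5 − 0) = 44.145 kPa.
Initial effective stress: σ'_0 = σ_v − u = 77.34 − 44.145 = 33.195 kPa.
Stress increase at mid-clay by the 2:1 spreading method:
Δσ = qBL/((B+z)(L+z)) = 87.2×3.9×8.7/((3.9+4.5)(8.7+4.5)) = 26.684 kPa
Final effective stress: σ'_f = σ'_0 + Δσ = 33.195 + 26.684 = 59.879 kPa.
Normally consolidated clay, so the full stress increment lies on the virgin compression line:
S_c = C_c·H/(1+e₀)·log₁₀(σ'_f/σ'_0) = 0.38×6.6/(1+0.64)×log₁₀(59.879/33.195)
    = 1.5293 × 0.2562 = 0.3918 m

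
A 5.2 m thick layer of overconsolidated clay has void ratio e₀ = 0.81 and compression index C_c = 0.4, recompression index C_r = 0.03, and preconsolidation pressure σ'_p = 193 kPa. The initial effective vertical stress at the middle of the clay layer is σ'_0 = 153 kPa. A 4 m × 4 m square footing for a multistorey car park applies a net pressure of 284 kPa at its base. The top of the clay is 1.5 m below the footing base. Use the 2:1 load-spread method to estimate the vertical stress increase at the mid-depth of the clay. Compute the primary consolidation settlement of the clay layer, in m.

Mid-depth of clay below the footing base: z = 1.5 + 5.2/2 = 4.1 m.
Stress increase at mid-clay by the 2:1 spreading method:
Δσ = qBL/((B+z)(L+z)) = 284×4×4/((4+4.1)(4+4.1)) = 69.258 kPa
Final effective stress: σ'_f = 153 + 69.258 = 222.26 kPa.
σ'_f = 222.26 > σ'_p = 193 kPa, so the stress path crosses the preconsolidation pressure — recompression up to σ'_p, then virgin compression beyond:
S_c = H/(1+e₀)·[C_r·log₁₀(σ'_p/σ'_0) + C_c·log₁₀(σ'_f/σ'_p)]
    = 5.2/1.81 × [0.03×log₁₀(193/153) + 0.4×log₁₀(222.26/193)]
    = 2.8729 × [0.003026 + 0.024522] = 0.07914 m

S_c ≈ 0.0791 m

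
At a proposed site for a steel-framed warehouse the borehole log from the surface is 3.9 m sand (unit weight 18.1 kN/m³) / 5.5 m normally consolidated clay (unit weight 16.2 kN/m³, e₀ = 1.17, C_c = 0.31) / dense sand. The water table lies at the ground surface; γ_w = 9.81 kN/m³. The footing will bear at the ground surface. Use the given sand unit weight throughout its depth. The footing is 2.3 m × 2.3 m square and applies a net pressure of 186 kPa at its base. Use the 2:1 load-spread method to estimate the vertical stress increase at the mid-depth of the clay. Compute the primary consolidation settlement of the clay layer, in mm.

Mid-depth of clay below the ground surface: z = 3.9 + 5.5/2 = 6.65 m.
Total vertical stress at mid-clay: σ_v = 18.1×3.9 + 16.2×2.75 = 115.14 kPa.
Pore pressure: u = 9.81×(6.65 − 0) = 65.237 kPa.
Initial effective stress: σ'_0 = σ_v − u = 115.14 − 65.237 = 49.903 kPa.
Stress increase at mid-clay by the 2:1 spreading method:
Δσ = qBL/((B+z)(L+z)) = 186×2.3×2.3/((2.3+6.65)(2.3+6.65)) = 12.284 kPa
Final effective stress: σ'_f = σ'_0 + Δσ = 49.903 + 12.284 = 62.187 kPa.
Normally consolidated clay, so the full stress increment lies on the virgin compression line:
S_c = C_c·H/(1+e₀)·log₁₀(σ'_f/σ'_0) = 0.31×5.5/(1+1.17)×log₁₀(62.187/49.903)
    = 0.78571 × 0.095573 = 0.07509 m

S_c ≈ 75.1 mm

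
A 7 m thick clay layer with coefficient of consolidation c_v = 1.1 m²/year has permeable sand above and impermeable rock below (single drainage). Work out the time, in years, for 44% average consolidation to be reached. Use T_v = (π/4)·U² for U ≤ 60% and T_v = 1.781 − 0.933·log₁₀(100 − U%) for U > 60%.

t ≈ 6.77 years

Drainage path length: H_d = H = 7 m (single drainage).
U ≤ 60%: T_v = (π/4)·U² = (π/4)×0.44² = 0.15205.
t = T_v·H_d²/c_v = 0.15205×7²/1.1 = 6.773 years.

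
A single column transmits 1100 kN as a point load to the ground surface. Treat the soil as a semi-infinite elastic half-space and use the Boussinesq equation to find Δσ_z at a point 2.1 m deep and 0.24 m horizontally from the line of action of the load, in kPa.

Boussinesq vertical stress below a point load on an elastic half-space:
Δσ_z = 3P/(2πz²) · [1 + (r/z)²]^(−5/2)
r/z = 0.24/2.1 = 0.11429; [1+(r/z)²]^(−5/2) = 0.96808.
Δσ_z = 3×1100/(2π×2.1²) × 0.96808 = 119.1 × 0.96808 = 115.3 kPa

Δσ_z ≈ 115 kPa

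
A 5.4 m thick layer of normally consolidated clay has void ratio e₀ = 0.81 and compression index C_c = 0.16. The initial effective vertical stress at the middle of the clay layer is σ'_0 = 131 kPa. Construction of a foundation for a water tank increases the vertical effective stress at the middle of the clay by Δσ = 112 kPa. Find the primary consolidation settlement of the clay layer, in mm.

Final effective stress: σ'_f = σ'_0 + Δσ = 131 + 112 = 243 kPa.
Normally consolidated clay, so the full stress increment lies on the virgin compression line:
S_c = C_c·H/(1+e₀)·log₁₀(σ'_f/σ'_0) = 0.16×5.4/(1+0.81)×log₁₀(243/131)
    = 0.47735 × 0.26833 = 0.1281 m

S_c ≈ 128 mm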